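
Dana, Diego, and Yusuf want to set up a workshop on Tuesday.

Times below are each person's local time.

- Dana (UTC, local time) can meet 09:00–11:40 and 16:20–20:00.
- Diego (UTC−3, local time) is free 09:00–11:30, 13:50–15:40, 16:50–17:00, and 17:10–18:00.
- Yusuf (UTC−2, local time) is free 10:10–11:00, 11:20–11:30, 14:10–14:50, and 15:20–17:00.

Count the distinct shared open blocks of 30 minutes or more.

Dana → UTC: 09:00–11:40, 16:20–20:00.
Diego → UTC: 12:00–14:30, 16:50–18:40, 19:50–20:00, 20:10–21:00.
Yusuf → UTC: 12:10–13:00, 13:20–13:30, 16:10–16:50, 17:20–19:00.
Dana ∩ Diego: 16:50–18:40, 19:50–20:00.
Dana ∩ Diego ∩ Yusuf: 17:20–18:40.
Windows ≥ 30 min: 17:20–18:40.
That's 1 window.

1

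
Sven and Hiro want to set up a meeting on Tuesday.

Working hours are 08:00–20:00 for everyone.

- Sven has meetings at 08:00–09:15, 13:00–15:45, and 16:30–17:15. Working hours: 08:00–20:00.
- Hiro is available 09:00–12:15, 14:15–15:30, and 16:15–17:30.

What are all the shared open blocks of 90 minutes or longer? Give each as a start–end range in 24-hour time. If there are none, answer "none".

Sven free within 08:00–20:00: 09:15–13:00, 15:45–16:30, 17:15–20:00.
Sven ∩ Hiro: 09:15–12:15, 16:15–16:30, 17:15–17:30.
Windows ≥ 90 min: 09:15–12:15.

09:15–12:15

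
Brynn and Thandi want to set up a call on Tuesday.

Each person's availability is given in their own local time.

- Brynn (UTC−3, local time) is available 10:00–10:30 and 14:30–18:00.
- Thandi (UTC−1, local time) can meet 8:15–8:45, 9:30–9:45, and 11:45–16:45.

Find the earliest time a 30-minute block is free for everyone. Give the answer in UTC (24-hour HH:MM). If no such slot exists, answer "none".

Brynn → UTC: 13:00–13:30, 17:30–21:00.
Thandi → UTC: 09:15–09:45, 10:30–10:45, 12:45–17:45.
Brynn ∩ Thandi: 13:00–13:30, 17:30–17:45.
Windows ≥ 30 min: 13:00–13:30.
Earliest such window starts at 13:00.

13:00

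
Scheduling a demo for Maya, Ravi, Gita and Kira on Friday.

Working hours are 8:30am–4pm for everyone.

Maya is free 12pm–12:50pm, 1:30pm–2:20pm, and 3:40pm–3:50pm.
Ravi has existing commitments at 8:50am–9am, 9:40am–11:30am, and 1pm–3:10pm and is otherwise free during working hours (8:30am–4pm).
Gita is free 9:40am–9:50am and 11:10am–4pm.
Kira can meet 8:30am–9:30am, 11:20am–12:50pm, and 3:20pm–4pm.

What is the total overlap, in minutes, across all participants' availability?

60 minutes

Ravi free within 08:30–16:00: 08:30–08:50, 09:00–09:40, 11:30–13:00, 15:10–16:00.
Maya ∩ Ravi: 12:00–12:50, 15:40–15:50.
Maya ∩ Ravi ∩ Gita: 12:00–12:50, 15:40–15:50.
Maya ∩ Ravi ∩ Gita ∩ Kira: 12:00–12:50, 15:40–15:50.
Total common minutes: 50 + 10 = 60.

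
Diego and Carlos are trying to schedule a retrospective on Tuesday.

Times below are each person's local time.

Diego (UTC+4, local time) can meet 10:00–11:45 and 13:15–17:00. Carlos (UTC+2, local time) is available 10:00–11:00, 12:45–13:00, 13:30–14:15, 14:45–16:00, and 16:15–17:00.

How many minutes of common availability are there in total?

Diego → UTC: 06:00–07:45, 09:15–13:00.
Carlos → UTC: 08:00–09:00, 10:45–11:00, 11:30–12:15, 12:45–14:00, 14:15–15:00.
Diego ∩ Carlos: 10:45–11:00, 11:30–12:15, 12:45–13:00.
Total common minutes: 15 + 45 + 15 = 75.

75 minutes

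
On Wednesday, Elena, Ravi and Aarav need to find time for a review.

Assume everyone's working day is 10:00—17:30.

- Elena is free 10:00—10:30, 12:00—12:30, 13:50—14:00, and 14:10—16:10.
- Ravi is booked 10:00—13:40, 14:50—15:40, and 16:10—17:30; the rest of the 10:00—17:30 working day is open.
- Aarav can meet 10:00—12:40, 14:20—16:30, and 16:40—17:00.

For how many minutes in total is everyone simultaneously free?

60 minutes

Ravi free within 10:00–17:30: 13:40–14:50, 15:40–16:10.
Elena ∩ Ravi: 13:50–14:00, 14:10–14:50, 15:40–16:10.
Elena ∩ Ravi ∩ Aarav: 14:20–14:50, 15:40–16:10.
Total common minutes: 30 + 30 = 60.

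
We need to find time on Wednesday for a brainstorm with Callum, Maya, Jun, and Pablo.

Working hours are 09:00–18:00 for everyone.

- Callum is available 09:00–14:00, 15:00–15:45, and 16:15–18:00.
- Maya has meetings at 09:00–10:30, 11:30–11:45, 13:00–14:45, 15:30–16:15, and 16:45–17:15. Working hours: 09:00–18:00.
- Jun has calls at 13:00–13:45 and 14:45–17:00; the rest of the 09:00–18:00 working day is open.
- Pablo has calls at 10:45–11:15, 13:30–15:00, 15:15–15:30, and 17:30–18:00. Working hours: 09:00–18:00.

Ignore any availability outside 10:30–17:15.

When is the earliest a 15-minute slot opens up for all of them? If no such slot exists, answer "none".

Maya free within 09:00–18:00: 10:30–11:30, 11:45–13:00, 14:45–15:30, 16:15–16:45, 17:15–18:00.
Jun free within 09:00–18:00: 09:00–13:00, 13:45–14:45, 17:00–18:00.
Pablo free within 09:00–18:00: 09:00–10:45, 11:15–13:30, 15:00–15:15, 15:30–17:30.
Callum ∩ Maya: 10:30–11:30, 11:45–13:00, 15:00–15:30, 16:15–16:45, 17:15–18:00.
Callum ∩ Maya ∩ Jun: 10:30–11:30, 11:45–13:00, 17:15–18:00.
Callum ∩ Maya ∩ Jun ∩ Pablo: 10:30–10:45, 11:15–11:30, 11:45–13:00, 17:15–17:30.
Restricted to 10:30–17:15: 10:30–10:45, 11:15–11:30, 11:45–13:00.
Windows ≥ 15 min: 10:30–10:45, 11:15–11:30, 11:45–13:00.
Earliest such window starts at 10:30.

10:30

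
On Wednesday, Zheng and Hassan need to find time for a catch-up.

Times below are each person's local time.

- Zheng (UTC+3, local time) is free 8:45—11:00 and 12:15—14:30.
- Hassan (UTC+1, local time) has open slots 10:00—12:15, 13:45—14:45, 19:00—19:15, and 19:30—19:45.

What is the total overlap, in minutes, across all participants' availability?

Zheng → UTC: 05:45–08:00, 09:15–11:30.
Hassan → UTC: 09:00–11:15, 12:45–13:45, 18:00–18:15, 18:30–18:45.
Zheng ∩ Hassan: 09:15–11:15.
Total common minutes: 120.

120 minutes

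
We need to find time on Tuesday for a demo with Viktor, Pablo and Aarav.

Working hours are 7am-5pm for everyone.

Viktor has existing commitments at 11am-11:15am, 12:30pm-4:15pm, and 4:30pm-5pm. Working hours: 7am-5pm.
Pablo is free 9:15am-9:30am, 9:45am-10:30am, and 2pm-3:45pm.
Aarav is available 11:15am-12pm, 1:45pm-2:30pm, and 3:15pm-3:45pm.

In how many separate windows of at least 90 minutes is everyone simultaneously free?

0

Viktor free within 07:00–17:00: 07:00–11:00, 11:15–12:30, 16:15–16:30.
Viktor ∩ Pablo: 09:15–09:30, 09:45–10:30.
Viktor ∩ Pablo ∩ Aarav: (none).
Windows ≥ 90 min: (none).
That's 0 windows.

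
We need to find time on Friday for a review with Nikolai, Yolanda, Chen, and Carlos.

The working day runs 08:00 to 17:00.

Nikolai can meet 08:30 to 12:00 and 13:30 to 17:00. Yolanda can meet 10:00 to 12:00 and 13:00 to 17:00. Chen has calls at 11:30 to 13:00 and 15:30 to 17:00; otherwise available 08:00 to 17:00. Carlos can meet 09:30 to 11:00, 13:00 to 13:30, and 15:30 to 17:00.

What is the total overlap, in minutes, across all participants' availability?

60 minutes

Chen free within 08:00–17:00: 08:00–11:30, 13:00–15:30.
Nikolai ∩ Yolanda: 10:00–12:00, 13:30–17:00.
Nikolai ∩ Yolanda ∩ Chen: 10:00–11:30, 13:30–15:30.
Nikolai ∩ Yolanda ∩ Chen ∩ Carlos: 10:00–11:00.
Total common minutes: 60.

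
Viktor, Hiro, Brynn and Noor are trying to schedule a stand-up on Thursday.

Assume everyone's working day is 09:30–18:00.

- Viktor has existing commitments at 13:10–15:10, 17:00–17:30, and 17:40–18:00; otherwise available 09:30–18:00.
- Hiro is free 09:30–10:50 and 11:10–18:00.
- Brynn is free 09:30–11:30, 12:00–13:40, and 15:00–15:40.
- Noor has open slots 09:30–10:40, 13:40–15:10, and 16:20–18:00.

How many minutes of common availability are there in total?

70 minutes

Viktor free within 09:30–18:00: 09:30–13:10, 15:10–17:00, 17:30–17:40.
Viktor ∩ Hiro: 09:30–10:50, 11:10–13:10, 15:10–17:00, 17:30–17:40.
Viktor ∩ Hiro ∩ Brynn: 09:30–10:50, 11:10–11:30, 12:00–13:10, 15:10–15:40.
Viktor ∩ Hiro ∩ Brynn ∩ Noor: 09:30–10:40.
Total common minutes: 70.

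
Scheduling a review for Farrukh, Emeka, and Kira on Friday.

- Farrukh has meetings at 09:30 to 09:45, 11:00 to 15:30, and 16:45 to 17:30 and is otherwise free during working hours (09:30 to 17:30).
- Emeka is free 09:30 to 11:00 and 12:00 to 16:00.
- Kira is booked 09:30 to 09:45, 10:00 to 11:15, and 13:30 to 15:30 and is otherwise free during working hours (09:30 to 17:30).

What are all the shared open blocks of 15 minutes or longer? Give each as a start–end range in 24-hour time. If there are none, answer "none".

09:45–10:00, 15:30–16:00

Farrukh free within 09:30–17:30: 09:45–11:00, 15:30–16:45.
Kira free within 09:30–17:30: 09:45–10:00, 11:15–13:30, 15:30–17:30.
Farrukh ∩ Emeka: 09:45–11:00, 15:30–16:00.
Farrukh ∩ Emeka ∩ Kira: 09:45–10:00, 15:30–16:00.
Windows ≥ 15 min: 09:45–10:00, 15:30–16:00.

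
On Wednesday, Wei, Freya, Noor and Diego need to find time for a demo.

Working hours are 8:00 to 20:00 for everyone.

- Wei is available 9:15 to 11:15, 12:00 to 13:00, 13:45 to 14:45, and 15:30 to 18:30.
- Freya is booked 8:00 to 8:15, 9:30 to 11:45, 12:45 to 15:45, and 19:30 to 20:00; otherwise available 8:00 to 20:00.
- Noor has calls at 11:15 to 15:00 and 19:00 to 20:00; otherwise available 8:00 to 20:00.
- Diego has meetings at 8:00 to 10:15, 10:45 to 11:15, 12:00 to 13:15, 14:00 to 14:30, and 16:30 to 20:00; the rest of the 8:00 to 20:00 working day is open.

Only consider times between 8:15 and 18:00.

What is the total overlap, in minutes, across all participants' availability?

45 minutes

Freya free within 08:00–20:00: 08:15–09:30, 11:45–12:45, 15:45–19:30.
Noor free within 08:00–20:00: 08:00–11:15, 15:00–19:00.
Diego free within 08:00–20:00: 10:15–10:45, 11:15–12:00, 13:15–14:00, 14:30–16:30.
Wei ∩ Freya: 09:15–09:30, 12:00–12:45, 15:45–18:30.
Wei ∩ Freya ∩ Noor: 09:15–09:30, 15:45–18:30.
Wei ∩ Freya ∩ Noor ∩ Diego: 15:45–16:30.
Restricted to 08:15–18:00: 15:45–16:30.
Total common minutes: 45.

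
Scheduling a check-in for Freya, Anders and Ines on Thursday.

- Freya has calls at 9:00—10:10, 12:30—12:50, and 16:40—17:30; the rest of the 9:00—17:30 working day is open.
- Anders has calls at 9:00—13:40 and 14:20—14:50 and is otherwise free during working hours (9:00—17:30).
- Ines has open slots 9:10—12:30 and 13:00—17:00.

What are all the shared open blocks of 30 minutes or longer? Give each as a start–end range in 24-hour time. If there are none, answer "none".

13:40–14:20, 14:50–16:40

Freya free within 09:00–17:30: 10:10–12:30, 12:50–16:40.
Anders free within 09:00–17:30: 13:40–14:20, 14:50–17:30.
Freya ∩ Anders: 13:40–14:20, 14:50–16:40.
Freya ∩ Anders ∩ Ines: 13:40–14:20, 14:50–16:40.
Windows ≥ 30 min: 13:40–14:20, 14:50–16:40.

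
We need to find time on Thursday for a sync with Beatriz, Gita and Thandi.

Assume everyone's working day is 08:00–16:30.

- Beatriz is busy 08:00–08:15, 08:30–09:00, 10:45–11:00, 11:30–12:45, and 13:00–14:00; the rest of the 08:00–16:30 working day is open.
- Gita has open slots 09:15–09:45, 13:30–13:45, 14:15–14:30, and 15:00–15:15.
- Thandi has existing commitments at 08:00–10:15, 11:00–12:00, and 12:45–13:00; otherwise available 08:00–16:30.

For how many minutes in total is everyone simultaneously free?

30 minutes

Beatriz free within 08:00–16:30: 08:15–08:30, 09:00–10:45, 11:00–11:30, 12:45–13:00, 14:00–16:30.
Thandi free within 08:00–16:30: 10:15–11:00, 12:00–12:45, 13:00–16:30.
Beatriz ∩ Gita: 09:15–09:45, 14:15–14:30, 15:00–15:15.
Beatriz ∩ Gita ∩ Thandi: 14:15–14:30, 15:00–15:15.
Total common minutes: 15 + 15 = 30.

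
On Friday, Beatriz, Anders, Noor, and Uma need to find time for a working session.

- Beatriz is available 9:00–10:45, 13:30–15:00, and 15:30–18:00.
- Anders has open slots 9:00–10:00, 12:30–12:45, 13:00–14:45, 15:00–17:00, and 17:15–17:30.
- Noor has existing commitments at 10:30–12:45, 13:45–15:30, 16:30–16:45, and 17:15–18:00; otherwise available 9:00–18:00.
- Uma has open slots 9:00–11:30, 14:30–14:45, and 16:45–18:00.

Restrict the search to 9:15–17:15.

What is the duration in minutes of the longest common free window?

45 minutes

Noor free within 09:00–18:00: 09:00–10:30, 12:45–13:45, 15:30–16:30, 16:45–17:15.
Beatriz ∩ Anders: 09:00–10:00, 13:30–14:45, 15:30–17:00, 17:15–17:30.
Beatriz ∩ Anders ∩ Noor: 09:00–10:00, 13:30–13:45, 15:30–16:30, 16:45–17:00.
Beatriz ∩ Anders ∩ Noor ∩ Uma: 09:00–10:00, 16:45–17:00.
Restricted to 09:15–17:15: 09:15–10:00, 16:45–17:00.
Common window lengths: 45, 15 min; longest is 45.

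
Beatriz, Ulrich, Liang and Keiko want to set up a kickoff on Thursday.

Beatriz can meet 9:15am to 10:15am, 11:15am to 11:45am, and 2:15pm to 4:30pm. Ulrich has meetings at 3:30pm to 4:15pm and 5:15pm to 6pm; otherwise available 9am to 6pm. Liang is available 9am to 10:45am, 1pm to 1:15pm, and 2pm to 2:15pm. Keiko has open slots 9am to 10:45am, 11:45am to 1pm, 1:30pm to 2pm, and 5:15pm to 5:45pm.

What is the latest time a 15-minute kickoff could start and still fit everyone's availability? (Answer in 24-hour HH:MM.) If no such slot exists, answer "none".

Ulrich free within 09:00–18:00: 09:00–15:30, 16:15–17:15.
Beatriz ∩ Ulrich: 09:15–10:15, 11:15–11:45, 14:15–15:30, 16:15–16:30.
Beatriz ∩ Ulrich ∩ Liang: 09:15–10:15.
Beatriz ∩ Ulrich ∩ Liang ∩ Keiko: 09:15–10:15.
Windows ≥ 15 min: 09:15–10:15.
Latest start in the last window 09:15–10:15 is 10:15 − 15 min = 10:00.

10:00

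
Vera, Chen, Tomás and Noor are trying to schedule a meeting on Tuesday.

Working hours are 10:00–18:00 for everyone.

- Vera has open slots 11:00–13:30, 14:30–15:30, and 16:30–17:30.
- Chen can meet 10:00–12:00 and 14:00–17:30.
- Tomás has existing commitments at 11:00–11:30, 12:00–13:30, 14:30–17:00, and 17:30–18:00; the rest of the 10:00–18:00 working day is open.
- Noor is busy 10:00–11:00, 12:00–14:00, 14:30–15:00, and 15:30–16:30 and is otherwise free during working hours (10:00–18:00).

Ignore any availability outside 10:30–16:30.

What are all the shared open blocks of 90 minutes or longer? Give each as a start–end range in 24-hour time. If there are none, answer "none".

Tomás free within 10:00–18:00: 10:00–11:00, 11:30–12:00, 13:30–14:30, 17:00–17:30.
Noor free within 10:00–18:00: 11:00–12:00, 14:00–14:30, 15:00–15:30, 16:30–18:00.
Vera ∩ Chen: 11:00–12:00, 14:30–15:30, 16:30–17:30.
Vera ∩ Chen ∩ Tomás: 11:30–12:00, 17:00–17:30.
Vera ∩ Chen ∩ Tomás ∩ Noor: 11:30–12:00, 17:00–17:30.
Restricted to 10:30–16:30: 11:30–12:00.
Windows ≥ 90 min: (none).

none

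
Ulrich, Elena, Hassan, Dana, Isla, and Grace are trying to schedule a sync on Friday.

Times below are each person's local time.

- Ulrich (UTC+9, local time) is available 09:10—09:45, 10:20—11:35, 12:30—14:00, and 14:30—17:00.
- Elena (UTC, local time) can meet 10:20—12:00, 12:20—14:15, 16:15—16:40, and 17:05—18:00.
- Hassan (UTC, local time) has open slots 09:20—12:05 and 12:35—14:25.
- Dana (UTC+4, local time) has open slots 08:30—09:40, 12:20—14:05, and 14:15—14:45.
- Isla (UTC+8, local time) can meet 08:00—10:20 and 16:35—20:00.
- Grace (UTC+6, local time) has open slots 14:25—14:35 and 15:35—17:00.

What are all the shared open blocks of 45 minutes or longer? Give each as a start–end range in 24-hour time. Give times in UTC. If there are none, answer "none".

none

Ulrich → UTC: 00:10–00:45, 01:20–02:35, 03:30–05:00, 05:30–08:00.
Elena → UTC: 10:20–12:00, 12:20–14:15, 16:15–16:40, 17:05–18:00.
Hassan → UTC: 09:20–12:05, 12:35–14:25.
Dana → UTC: 04:30–05:40, 08:20–10:05, 10:15–10:45.
Isla → UTC: 00:00–02:20, 08:35–12:00.
Grace → UTC: 08:25–08:35, 09:35–11:00.
Ulrich ∩ Elena: (none).
Ulrich ∩ Elena ∩ Hassan: (none).
Ulrich ∩ Elena ∩ Hassan ∩ Dana: (none).
Ulrich ∩ Elena ∩ Hassan ∩ Dana ∩ Isla: (none).
Ulrich ∩ Elena ∩ Hassan ∩ Dana ∩ Isla ∩ Grace: (none).
Windows ≥ 45 min: (none).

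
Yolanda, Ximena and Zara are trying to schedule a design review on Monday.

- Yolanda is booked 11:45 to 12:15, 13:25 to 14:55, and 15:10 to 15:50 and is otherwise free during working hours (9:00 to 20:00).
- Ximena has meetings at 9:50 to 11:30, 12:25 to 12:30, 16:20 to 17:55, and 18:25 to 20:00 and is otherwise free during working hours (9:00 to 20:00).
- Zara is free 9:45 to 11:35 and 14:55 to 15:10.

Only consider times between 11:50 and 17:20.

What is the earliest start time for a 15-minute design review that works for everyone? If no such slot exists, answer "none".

Yolanda free within 09:00–20:00: 09:00–11:45, 12:15–13:25, 14:55–15:10, 15:50–20:00.
Ximena free within 09:00–20:00: 09:00–09:50, 11:30–12:25, 12:30–16:20, 17:55–18:25.
Yolanda ∩ Ximena: 09:00–09:50, 11:30–11:45, 12:15–12:25, 12:30–13:25, 14:55–15:10, 15:50–16:20, 17:55–18:25.
Yolanda ∩ Ximena ∩ Zara: 09:45–09:50, 11:30–11:35, 14:55–15:10.
Restricted to 11:50–17:20: 14:55–15:10.
Windows ≥ 15 min: 14:55–15:10.
Earliest such window starts at 14:55.

14:55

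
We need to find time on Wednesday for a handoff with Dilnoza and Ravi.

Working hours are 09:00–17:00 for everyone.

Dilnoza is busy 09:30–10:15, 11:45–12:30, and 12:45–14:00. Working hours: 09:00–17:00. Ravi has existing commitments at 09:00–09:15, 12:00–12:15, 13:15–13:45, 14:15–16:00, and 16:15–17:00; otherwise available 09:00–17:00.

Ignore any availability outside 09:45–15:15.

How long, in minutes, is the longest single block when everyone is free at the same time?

90 minutes

Dilnoza free within 09:00–17:00: 09:00–09:30, 10:15–11:45, 12:30–12:45, 14:00–17:00.
Ravi free within 09:00–17:00: 09:15–12:00, 12:15–13:15, 13:45–14:15, 16:00–16:15.
Dilnoza ∩ Ravi: 09:15–09:30, 10:15–11:45, 12:30–12:45, 14:00–14:15, 16:00–16:15.
Restricted to 09:45–15:15: 10:15–11:45, 12:30–12:45, 14:00–14:15.
Common window lengths: 90, 15, 15 min; longest is 90.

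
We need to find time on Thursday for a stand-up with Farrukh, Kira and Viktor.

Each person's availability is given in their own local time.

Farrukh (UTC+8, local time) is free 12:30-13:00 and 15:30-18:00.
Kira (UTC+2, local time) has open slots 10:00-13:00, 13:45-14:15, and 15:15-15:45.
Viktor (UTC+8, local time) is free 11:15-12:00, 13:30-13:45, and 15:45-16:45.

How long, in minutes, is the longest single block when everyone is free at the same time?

45 minutes

Farrukh → UTC: 04:30–05:00, 07:30–10:00.
Kira → UTC: 08:00–11:00, 11:45–12:15, 13:15–13:45.
Viktor → UTC: 03:15–04:00, 05:30–05:45, 07:45–08:45.
Farrukh ∩ Kira: 08:00–10:00.
Farrukh ∩ Kira ∩ Viktor: 08:00–08:45.
Single common window of 45 minutes.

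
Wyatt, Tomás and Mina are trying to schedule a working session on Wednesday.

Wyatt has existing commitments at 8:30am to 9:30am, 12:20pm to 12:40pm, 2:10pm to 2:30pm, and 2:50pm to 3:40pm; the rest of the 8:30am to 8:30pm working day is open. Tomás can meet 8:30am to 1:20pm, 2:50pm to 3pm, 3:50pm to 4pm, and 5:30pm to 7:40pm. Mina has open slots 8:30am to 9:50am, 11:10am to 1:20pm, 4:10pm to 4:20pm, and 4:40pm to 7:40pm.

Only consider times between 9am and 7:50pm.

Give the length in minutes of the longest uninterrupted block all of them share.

130 minutes

Wyatt free within 08:30–20:30: 09:30–12:20, 12:40–14:10, 14:30–14:50, 15:40–20:30.
Wyatt ∩ Tomás: 09:30–12:20, 12:40–13:20, 15:50–16:00, 17:30–19:40.
Wyatt ∩ Tomás ∩ Mina: 09:30–09:50, 11:10–12:20, 12:40–13:20, 17:30–19:40.
Restricted to 09:00–19:50: 09:30–09:50, 11:10–12:20, 12:40–13:20, 17:30–19:40.
Common window lengths: 20, 70, 40, 130 min; longest is 130.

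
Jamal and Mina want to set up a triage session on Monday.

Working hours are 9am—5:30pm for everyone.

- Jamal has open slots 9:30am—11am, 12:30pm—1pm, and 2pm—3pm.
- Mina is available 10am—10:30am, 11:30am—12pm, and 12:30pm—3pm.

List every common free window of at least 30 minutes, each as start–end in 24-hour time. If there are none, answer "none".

Jamal ∩ Mina: 10:00–10:30, 12:30–13:00, 14:00–15:00.
Windows ≥ 30 min: 10:00–10:30, 12:30–13:00, 14:00–15:00.

10:00–10:30, 12:30–13:00, 14:00–15:00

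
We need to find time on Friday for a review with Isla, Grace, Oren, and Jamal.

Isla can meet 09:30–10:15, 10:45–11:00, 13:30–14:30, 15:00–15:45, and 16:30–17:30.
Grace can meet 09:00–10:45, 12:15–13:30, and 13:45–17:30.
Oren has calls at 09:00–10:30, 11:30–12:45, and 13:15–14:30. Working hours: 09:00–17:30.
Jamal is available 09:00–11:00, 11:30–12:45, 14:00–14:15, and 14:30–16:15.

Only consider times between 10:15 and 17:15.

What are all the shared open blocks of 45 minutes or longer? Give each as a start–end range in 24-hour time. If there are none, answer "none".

Oren free within 09:00–17:30: 10:30–11:30, 12:45–13:15, 14:30–17:30.
Isla ∩ Grace: 09:30–10:15, 13:45–14:30, 15:00–15:45, 16:30–17:30.
Isla ∩ Grace ∩ Oren: 15:00–15:45, 16:30–17:30.
Isla ∩ Grace ∩ Oren ∩ Jamal: 15:00–15:45.
Restricted to 10:15–17:15: 15:00–15:45.
Windows ≥ 45 min: 15:00–15:45.

15:00–15:45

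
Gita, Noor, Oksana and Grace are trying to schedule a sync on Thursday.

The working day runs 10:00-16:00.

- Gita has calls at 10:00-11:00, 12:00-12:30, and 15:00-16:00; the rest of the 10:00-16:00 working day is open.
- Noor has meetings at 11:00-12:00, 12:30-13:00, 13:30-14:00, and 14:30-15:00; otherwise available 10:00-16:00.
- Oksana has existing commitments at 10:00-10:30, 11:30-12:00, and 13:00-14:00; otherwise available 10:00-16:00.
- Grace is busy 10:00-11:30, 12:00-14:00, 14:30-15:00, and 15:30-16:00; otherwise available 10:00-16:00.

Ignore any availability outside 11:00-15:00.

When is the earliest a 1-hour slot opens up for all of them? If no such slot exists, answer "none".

Gita free within 10:00–16:00: 11:00–12:00, 12:30–15:00.
Noor free within 10:00–16:00: 10:00–11:00, 12:00–12:30, 13:00–13:30, 14:00–14:30, 15:00–16:00.
Oksana free within 10:00–16:00: 10:30–11:30, 12:00–13:00, 14:00–16:00.
Grace free within 10:00–16:00: 11:30–12:00, 14:00–14:30, 15:00–15:30.
Gita ∩ Noor: 13:00–13:30, 14:00–14:30.
Gita ∩ Noor ∩ Oksana: 14:00–14:30.
Gita ∩ Noor ∩ Oksana ∩ Grace: 14:00–14:30.
Restricted to 11:00–15:00: 14:00–14:30.
Windows ≥ 60 min: (none).

none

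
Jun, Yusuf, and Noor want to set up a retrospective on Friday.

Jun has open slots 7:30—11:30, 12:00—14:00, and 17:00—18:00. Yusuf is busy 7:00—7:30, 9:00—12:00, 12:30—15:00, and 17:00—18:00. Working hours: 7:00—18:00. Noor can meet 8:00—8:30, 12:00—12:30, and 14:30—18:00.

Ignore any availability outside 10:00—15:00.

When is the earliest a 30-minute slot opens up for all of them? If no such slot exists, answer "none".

12:00

Yusuf free within 07:00–18:00: 07:30–09:00, 12:00–12:30, 15:00–17:00.
Jun ∩ Yusuf: 07:30–09:00, 12:00–12:30.
Jun ∩ Yusuf ∩ Noor: 08:00–08:30, 12:00–12:30.
Restricted to 10:00–15:00: 12:00–12:30.
Windows ≥ 30 min: 12:00–12:30.
Earliest such window starts at 12:00.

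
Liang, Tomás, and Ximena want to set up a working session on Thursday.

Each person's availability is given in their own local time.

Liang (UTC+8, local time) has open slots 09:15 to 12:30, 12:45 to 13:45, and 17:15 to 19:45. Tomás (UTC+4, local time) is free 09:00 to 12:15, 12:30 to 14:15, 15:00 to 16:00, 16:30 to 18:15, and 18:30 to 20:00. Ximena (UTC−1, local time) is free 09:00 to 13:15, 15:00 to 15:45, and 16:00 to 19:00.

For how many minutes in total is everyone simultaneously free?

60 minutes

Liang → UTC: 01:15–04:30, 04:45–05:45, 09:15–11:45.
Tomás → UTC: 05:00–08:15, 08:30–10:15, 11:00–12:00, 12:30–14:15, 14:30–16:00.
Ximena → UTC: 10:00–14:15, 16:00–16:45, 17:00–20:00.
Liang ∩ Tomás: 05:00–05:45, 09:15–10:15, 11:00–11:45.
Liang ∩ Tomás ∩ Ximena: 10:00–10:15, 11:00–11:45.
Total common minutes: 15 + 45 = 60.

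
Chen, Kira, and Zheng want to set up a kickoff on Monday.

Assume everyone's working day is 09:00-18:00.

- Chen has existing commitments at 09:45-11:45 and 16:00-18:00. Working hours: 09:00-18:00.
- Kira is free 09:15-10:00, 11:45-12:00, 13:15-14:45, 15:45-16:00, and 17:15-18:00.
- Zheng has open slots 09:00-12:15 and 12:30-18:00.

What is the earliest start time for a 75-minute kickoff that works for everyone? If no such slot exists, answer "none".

Chen free within 09:00–18:00: 09:00–09:45, 11:45–16:00.
Chen ∩ Kira: 09:15–09:45, 11:45–12:00, 13:15–14:45, 15:45–16:00.
Chen ∩ Kira ∩ Zheng: 09:15–09:45, 11:45–12:00, 13:15–14:45, 15:45–16:00.
Windows ≥ 75 min: 13:15–14:45.
Earliest such window starts at 13:15.

13:15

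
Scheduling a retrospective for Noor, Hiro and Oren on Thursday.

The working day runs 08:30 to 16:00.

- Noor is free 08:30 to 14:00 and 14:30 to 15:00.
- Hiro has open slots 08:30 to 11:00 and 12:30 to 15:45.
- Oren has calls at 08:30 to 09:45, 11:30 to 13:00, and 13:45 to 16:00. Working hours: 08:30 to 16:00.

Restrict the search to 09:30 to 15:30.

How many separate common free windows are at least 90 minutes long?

Oren free within 08:30–16:00: 09:45–11:30, 13:00–13:45.
Noor ∩ Hiro: 08:30–11:00, 12:30–14:00, 14:30–15:00.
Noor ∩ Hiro ∩ Oren: 09:45–11:00, 13:00–13:45.
Restricted to 09:30–15:30: 09:45–11:00, 13:00–13:45.
Windows ≥ 90 min: (none).
That's 0 windows.

0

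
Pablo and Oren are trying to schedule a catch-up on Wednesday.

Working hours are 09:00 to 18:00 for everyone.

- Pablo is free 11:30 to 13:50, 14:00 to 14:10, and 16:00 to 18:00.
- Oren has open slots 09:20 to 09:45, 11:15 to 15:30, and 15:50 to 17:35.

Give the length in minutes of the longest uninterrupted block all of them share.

140 minutes

Pablo ∩ Oren: 11:30–13:50, 14:00–14:10, 16:00–17:35.
Common window lengths: 140, 10, 95 min; longest is 140.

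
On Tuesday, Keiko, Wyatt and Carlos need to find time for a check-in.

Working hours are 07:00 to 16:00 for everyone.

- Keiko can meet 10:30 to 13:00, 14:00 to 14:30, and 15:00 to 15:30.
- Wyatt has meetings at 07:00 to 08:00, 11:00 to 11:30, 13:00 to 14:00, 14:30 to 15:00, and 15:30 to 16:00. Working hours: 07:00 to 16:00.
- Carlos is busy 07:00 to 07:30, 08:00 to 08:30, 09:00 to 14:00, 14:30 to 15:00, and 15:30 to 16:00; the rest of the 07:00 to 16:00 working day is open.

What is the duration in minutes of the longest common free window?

30 minutes

Wyatt free within 07:00–16:00: 08:00–11:00, 11:30–13:00, 14:00–14:30, 15:00–15:30.
Carlos free within 07:00–16:00: 07:30–08:00, 08:30–09:00, 14:00–14:30, 15:00–15:30.
Keiko ∩ Wyatt: 10:30–11:00, 11:30–13:00, 14:00–14:30, 15:00–15:30.
Keiko ∩ Wyatt ∩ Carlos: 14:00–14:30, 15:00–15:30.
Common window lengths: 30, 30 min; longest is 30.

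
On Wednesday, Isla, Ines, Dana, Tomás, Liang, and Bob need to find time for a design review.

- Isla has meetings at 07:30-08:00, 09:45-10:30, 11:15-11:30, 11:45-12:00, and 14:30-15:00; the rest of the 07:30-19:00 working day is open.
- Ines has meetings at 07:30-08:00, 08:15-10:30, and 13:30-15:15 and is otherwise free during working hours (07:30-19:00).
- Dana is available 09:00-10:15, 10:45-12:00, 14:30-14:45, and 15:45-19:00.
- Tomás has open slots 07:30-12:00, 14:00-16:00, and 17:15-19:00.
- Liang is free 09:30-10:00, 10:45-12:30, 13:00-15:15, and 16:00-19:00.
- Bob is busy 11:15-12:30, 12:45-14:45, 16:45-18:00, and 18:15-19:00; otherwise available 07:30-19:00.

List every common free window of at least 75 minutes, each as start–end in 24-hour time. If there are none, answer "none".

none

Isla free within 07:30–19:00: 08:00–09:45, 10:30–11:15, 11:30–11:45, 12:00–14:30, 15:00–19:00.
Ines free within 07:30–19:00: 08:00–08:15, 10:30–13:30, 15:15–19:00.
Bob free within 07:30–19:00: 07:30–11:15, 12:30–12:45, 14:45–16:45, 18:00–18:15.
Isla ∩ Ines: 08:00–08:15, 10:30–11:15, 11:30–11:45, 12:00–13:30, 15:15–19:00.
Isla ∩ Ines ∩ Dana: 10:45–11:15, 11:30–11:45, 15:45–19:00.
Isla ∩ Ines ∩ Dana ∩ Tomás: 10:45–11:15, 11:30–11:45, 15:45–16:00, 17:15–19:00.
Isla ∩ Ines ∩ Dana ∩ Tomás ∩ Liang: 10:45–11:15, 11:30–11:45, 17:15–19:00.
Isla ∩ Ines ∩ Dana ∩ Tomás ∩ Liang ∩ Bob: 10:45–11:15, 18:00–18:15.
Windows ≥ 75 min: (none).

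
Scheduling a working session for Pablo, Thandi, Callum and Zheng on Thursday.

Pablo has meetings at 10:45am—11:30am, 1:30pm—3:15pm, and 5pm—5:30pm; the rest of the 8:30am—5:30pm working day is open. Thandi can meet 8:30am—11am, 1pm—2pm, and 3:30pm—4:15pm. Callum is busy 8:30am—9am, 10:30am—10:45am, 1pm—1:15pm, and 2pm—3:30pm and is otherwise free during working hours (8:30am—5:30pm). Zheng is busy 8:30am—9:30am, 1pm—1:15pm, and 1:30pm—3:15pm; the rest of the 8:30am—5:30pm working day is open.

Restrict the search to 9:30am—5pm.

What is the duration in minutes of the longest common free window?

60 minutes

Pablo free within 08:30–17:30: 08:30–10:45, 11:30–13:30, 15:15–17:00.
Callum free within 08:30–17:30: 09:00–10:30, 10:45–13:00, 13:15–14:00, 15:30–17:30.
Zheng free within 08:30–17:30: 09:30–13:00, 13:15–13:30, 15:15–17:30.
Pablo ∩ Thandi: 08:30–10:45, 13:00–13:30, 15:30–16:15.
Pablo ∩ Thandi ∩ Callum: 09:00–10:30, 13:15–13:30, 15:30–16:15.
Pablo ∩ Thandi ∩ Callum ∩ Zheng: 09:30–10:30, 13:15–13:30, 15:30–16:15.
Restricted to 09:30–17:00: 09:30–10:30, 13:15–13:30, 15:30–16:15.
Common window lengths: 60, 15, 45 min; longest is 60.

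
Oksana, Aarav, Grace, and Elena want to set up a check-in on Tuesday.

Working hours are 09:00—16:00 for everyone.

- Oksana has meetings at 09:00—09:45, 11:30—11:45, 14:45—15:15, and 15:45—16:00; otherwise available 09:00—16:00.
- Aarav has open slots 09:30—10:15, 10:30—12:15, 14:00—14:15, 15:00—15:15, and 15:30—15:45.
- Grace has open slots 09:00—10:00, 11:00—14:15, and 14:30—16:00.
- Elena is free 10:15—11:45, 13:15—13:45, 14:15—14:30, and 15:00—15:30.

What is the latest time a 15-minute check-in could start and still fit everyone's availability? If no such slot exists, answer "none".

Oksana free within 09:00–16:00: 09:45–11:30, 11:45–14:45, 15:15–15:45.
Oksana ∩ Aarav: 09:45–10:15, 10:30–11:30, 11:45–12:15, 14:00–14:15, 15:30–15:45.
Oksana ∩ Aarav ∩ Grace: 09:45–10:00, 11:00–11:30, 11:45–12:15, 14:00–14:15, 15:30–15:45.
Oksana ∩ Aarav ∩ Grace ∩ Elena: 11:00–11:30.
Windows ≥ 15 min: 11:00–11:30.
Latest start in the last window 11:00–11:30 is 11:30 − 15 min = 11:15.

11:15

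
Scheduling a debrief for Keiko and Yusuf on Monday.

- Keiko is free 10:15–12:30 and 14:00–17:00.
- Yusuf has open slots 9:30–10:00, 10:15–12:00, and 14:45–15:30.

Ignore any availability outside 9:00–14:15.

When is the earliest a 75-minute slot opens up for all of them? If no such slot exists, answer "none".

Keiko ∩ Yusuf: 10:15–12:00, 14:45–15:30.
Restricted to 09:00–14:15: 10:15–12:00.
Windows ≥ 75 min: 10:15–12:00.
Earliest such window starts at 10:15.

10:15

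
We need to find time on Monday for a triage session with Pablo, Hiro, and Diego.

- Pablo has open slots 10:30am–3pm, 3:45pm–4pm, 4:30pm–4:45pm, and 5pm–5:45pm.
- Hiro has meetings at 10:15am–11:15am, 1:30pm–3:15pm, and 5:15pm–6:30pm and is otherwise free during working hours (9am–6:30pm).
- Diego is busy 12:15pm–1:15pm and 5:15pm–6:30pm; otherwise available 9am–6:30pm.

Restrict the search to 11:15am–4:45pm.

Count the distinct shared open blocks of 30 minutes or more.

Hiro free within 09:00–18:30: 09:00–10:15, 11:15–13:30, 15:15–17:15.
Diego free within 09:00–18:30: 09:00–12:15, 13:15–17:15.
Pablo ∩ Hiro: 11:15–13:30, 15:45–16:00, 16:30–16:45, 17:00–17:15.
Pablo ∩ Hiro ∩ Diego: 11:15–12:15, 13:15–13:30, 15:45–16:00, 16:30–16:45, 17:00–17:15.
Restricted to 11:15–16:45: 11:15–12:15, 13:15–13:30, 15:45–16:00, 16:30–16:45.
Windows ≥ 30 min: 11:15–12:15.
That's 1 window.

1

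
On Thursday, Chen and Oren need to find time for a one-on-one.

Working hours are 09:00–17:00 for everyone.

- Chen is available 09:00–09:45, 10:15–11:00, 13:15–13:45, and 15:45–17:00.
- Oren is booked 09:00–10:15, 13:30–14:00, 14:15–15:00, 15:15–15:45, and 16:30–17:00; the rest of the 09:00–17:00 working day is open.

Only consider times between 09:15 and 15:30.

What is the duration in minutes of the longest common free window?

45 minutes

Oren free within 09:00–17:00: 10:15–13:30, 14:00–14:15, 15:00–15:15, 15:45–16:30.
Chen ∩ Oren: 10:15–11:00, 13:15–13:30, 15:45–16:30.
Restricted to 09:15–15:30: 10:15–11:00, 13:15–13:30.
Common window lengths: 45, 15 min; longest is 45.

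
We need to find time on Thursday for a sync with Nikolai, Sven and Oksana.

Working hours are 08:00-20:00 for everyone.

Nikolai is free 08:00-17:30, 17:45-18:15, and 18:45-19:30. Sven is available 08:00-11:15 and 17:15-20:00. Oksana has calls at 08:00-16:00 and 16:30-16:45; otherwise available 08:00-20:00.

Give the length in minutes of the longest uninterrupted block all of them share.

45 minutes

Oksana free within 08:00–20:00: 16:00–16:30, 16:45–20:00.
Nikolai ∩ Sven: 08:00–11:15, 17:15–17:30, 17:45–18:15, 18:45–19:30.
Nikolai ∩ Sven ∩ Oksana: 17:15–17:30, 17:45–18:15, 18:45–19:30.
Common window lengths: 15, 30, 45 min; longest is 45.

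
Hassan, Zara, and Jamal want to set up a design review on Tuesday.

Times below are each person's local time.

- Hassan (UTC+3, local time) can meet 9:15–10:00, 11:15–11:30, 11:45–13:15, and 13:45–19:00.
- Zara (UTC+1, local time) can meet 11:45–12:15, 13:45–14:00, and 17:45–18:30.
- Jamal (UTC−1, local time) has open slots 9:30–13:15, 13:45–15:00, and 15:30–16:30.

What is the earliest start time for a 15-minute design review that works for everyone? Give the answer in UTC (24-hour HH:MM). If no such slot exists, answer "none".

Hassan → UTC: 06:15–07:00, 08:15–08:30, 08:45–10:15, 10:45–16:00.
Zara → UTC: 10:45–11:15, 12:45–13:00, 16:45–17:30.
Jamal → UTC: 10:30–14:15, 14:45–16:00, 16:30–17:30.
Hassan ∩ Zara: 10:45–11:15, 12:45–13:00.
Hassan ∩ Zara ∩ Jamal: 10:45–11:15, 12:45–13:00.
Windows ≥ 15 min: 10:45–11:15, 12:45–13:00.
Earliest such window starts at 10:45.

10:45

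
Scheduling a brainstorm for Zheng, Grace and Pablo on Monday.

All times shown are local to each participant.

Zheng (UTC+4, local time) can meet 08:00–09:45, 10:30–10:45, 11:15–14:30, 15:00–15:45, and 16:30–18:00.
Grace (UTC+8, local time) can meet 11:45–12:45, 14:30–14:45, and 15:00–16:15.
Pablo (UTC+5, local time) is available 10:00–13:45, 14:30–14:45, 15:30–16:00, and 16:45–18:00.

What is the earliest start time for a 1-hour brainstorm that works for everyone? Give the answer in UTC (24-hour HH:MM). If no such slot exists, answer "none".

07:15

Zheng → UTC: 04:00–05:45, 06:30–06:45, 07:15–10:30, 11:00–11:45, 12:30–14:00.
Grace → UTC: 03:45–04:45, 06:30–06:45, 07:00–08:15.
Pablo → UTC: 05:00–08:45, 09:30–09:45, 10:30–11:00, 11:45–13:00.
Zheng ∩ Grace: 04:00–04:45, 06:30–06:45, 07:15–08:15.
Zheng ∩ Grace ∩ Pablo: 06:30–06:45, 07:15–08:15.
Windows ≥ 60 min: 07:15–08:15.
Earliest such window starts at 07:15.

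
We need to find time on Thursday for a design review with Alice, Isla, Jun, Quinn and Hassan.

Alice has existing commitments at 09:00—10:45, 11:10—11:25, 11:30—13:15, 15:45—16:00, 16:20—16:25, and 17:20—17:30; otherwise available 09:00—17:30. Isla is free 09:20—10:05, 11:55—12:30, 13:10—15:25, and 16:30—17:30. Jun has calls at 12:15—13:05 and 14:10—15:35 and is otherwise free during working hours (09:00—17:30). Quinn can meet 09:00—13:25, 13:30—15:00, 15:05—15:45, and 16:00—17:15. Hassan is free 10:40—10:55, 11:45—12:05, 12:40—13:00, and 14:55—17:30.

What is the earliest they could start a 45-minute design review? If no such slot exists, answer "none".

Alice free within 09:00–17:30: 10:45–11:10, 11:25–11:30, 13:15–15:45, 16:00–16:20, 16:25–17:20.
Jun free within 09:00–17:30: 09:00–12:15, 13:05–14:10, 15:35–17:30.
Alice ∩ Isla: 13:15–15:25, 16:30–17:20.
Alice ∩ Isla ∩ Jun: 13:15–14:10, 16:30–17:20.
Alice ∩ Isla ∩ Jun ∩ Quinn: 13:15–13:25, 13:30–14:10, 16:30–17:15.
Alice ∩ Isla ∩ Jun ∩ Quinn ∩ Hassan: 16:30–17:15.
Windows ≥ 45 min: 16:30–17:15.
Earliest such window starts at 16:30.

16:30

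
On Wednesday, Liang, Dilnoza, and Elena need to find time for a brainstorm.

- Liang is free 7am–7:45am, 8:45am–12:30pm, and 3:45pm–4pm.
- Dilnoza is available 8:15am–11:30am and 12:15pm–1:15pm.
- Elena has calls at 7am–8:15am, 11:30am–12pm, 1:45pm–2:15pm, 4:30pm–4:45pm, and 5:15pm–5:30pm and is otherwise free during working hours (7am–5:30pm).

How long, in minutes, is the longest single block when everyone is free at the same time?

Elena free within 07:00–17:30: 08:15–11:30, 12:00–13:45, 14:15–16:30, 16:45–17:15.
Liang ∩ Dilnoza: 08:45–11:30, 12:15–12:30.
Liang ∩ Dilnoza ∩ Elena: 08:45–11:30, 12:15–12:30.
Common window lengths: 165, 15 min; longest is 165.

165 minutes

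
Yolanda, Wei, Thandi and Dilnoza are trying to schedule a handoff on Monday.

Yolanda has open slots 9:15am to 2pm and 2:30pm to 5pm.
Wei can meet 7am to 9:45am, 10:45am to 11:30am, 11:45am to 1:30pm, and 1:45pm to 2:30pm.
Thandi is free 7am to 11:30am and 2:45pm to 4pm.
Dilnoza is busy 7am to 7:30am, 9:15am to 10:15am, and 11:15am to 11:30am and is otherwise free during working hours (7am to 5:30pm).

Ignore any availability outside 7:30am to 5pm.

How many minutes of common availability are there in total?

Dilnoza free within 07:00–17:30: 07:30–09:15, 10:15–11:15, 11:30–17:30.
Yolanda ∩ Wei: 09:15–09:45, 10:45–11:30, 11:45–13:30, 13:45–14:00.
Yolanda ∩ Wei ∩ Thandi: 09:15–09:45, 10:45–11:30.
Yolanda ∩ Wei ∩ Thandi ∩ Dilnoza: 10:45–11:15.
Restricted to 07:30–17:00: 10:45–11:15.
Total common minutes: 30.

30 minutes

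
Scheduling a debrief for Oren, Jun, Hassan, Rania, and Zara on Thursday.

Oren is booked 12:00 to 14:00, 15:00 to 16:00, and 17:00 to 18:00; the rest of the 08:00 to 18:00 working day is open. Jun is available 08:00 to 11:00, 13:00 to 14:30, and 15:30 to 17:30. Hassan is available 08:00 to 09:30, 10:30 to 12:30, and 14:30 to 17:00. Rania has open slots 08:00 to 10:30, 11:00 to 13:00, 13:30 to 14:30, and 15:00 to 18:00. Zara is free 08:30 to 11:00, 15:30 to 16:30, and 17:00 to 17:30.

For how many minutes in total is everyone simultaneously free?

Oren free within 08:00–18:00: 08:00–12:00, 14:00–15:00, 16:00–17:00.
Oren ∩ Jun: 08:00–11:00, 14:00–14:30, 16:00–17:00.
Oren ∩ Jun ∩ Hassan: 08:00–09:30, 10:30–11:00, 16:00–17:00.
Oren ∩ Jun ∩ Hassan ∩ Rania: 08:00–09:30, 16:00–17:00.
Oren ∩ Jun ∩ Hassan ∩ Rania ∩ Zara: 08:30–09:30, 16:00–16:30.
Total common minutes: 60 + 30 = 90.

90 minutes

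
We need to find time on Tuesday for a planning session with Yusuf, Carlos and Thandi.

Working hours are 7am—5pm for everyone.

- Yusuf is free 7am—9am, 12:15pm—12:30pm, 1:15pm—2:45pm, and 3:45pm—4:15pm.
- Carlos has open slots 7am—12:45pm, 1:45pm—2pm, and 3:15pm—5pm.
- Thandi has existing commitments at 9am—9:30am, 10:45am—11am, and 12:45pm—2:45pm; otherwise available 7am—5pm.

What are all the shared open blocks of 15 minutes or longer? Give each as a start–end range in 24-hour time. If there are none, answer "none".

07:00–09:00, 12:15–12:30, 15:45–16:15

Thandi free within 07:00–17:00: 07:00–09:00, 09:30–10:45, 11:00–12:45, 14:45–17:00.
Yusuf ∩ Carlos: 07:00–09:00, 12:15–12:30, 13:45–14:00, 15:45–16:15.
Yusuf ∩ Carlos ∩ Thandi: 07:00–09:00, 12:15–12:30, 15:45–16:15.
Windows ≥ 15 min: 07:00–09:00, 12:15–12:30, 15:45–16:15.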